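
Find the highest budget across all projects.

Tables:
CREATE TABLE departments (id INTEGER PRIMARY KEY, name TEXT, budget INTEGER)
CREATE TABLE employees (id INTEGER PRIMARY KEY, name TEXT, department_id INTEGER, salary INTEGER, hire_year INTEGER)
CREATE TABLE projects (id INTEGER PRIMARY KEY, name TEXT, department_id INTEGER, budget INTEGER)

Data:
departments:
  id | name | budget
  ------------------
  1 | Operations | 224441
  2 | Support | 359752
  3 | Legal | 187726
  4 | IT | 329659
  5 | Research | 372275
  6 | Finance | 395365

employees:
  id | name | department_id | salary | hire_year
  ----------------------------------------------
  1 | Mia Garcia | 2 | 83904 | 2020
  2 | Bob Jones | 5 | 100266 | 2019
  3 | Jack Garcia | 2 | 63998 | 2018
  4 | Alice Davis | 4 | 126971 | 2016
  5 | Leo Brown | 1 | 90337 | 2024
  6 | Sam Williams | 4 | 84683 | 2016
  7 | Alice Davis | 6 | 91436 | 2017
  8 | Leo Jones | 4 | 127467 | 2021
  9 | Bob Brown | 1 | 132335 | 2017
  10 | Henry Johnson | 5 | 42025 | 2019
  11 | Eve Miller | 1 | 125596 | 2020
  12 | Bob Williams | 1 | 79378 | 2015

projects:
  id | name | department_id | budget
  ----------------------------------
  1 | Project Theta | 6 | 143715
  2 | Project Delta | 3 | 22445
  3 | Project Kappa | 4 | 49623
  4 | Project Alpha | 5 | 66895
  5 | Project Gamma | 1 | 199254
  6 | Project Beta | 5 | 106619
SELECT MAX(budget) FROM projects

Execution result:
199254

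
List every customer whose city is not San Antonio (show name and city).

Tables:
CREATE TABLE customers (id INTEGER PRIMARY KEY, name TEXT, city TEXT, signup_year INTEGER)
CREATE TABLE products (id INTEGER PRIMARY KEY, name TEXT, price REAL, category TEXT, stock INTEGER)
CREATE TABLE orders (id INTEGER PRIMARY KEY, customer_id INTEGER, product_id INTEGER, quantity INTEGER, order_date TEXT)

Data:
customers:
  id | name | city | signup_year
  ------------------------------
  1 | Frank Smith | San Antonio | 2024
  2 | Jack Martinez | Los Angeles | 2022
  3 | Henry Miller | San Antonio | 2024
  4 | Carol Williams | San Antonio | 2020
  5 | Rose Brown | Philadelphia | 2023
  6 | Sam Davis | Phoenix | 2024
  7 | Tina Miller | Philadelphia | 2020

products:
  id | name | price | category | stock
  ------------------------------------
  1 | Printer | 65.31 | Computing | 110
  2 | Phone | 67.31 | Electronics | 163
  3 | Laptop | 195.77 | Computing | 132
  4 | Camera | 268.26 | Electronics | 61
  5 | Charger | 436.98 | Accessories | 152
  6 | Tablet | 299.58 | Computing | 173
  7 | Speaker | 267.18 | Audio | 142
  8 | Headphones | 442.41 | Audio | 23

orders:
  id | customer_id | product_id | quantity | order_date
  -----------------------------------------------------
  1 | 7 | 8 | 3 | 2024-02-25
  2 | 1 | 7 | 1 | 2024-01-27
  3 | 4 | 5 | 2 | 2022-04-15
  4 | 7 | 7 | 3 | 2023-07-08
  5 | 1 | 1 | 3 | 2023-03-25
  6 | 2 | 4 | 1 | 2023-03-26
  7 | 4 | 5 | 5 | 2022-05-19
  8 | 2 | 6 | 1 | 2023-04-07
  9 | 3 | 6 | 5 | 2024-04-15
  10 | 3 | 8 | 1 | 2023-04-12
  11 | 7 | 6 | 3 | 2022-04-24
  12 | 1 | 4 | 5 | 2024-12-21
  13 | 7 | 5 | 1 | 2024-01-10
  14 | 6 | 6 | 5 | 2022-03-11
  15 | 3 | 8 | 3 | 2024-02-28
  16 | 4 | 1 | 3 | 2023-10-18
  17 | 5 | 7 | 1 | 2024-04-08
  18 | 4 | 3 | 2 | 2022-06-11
SELECT name, city FROM customers WHERE city <> 'San Antonio'

Execution result:
name | city
Jack Martinez | Los Angeles
Rose Brown | Philadelphia
Sam Davis | Phoenix
Tina Miller | Philadelphia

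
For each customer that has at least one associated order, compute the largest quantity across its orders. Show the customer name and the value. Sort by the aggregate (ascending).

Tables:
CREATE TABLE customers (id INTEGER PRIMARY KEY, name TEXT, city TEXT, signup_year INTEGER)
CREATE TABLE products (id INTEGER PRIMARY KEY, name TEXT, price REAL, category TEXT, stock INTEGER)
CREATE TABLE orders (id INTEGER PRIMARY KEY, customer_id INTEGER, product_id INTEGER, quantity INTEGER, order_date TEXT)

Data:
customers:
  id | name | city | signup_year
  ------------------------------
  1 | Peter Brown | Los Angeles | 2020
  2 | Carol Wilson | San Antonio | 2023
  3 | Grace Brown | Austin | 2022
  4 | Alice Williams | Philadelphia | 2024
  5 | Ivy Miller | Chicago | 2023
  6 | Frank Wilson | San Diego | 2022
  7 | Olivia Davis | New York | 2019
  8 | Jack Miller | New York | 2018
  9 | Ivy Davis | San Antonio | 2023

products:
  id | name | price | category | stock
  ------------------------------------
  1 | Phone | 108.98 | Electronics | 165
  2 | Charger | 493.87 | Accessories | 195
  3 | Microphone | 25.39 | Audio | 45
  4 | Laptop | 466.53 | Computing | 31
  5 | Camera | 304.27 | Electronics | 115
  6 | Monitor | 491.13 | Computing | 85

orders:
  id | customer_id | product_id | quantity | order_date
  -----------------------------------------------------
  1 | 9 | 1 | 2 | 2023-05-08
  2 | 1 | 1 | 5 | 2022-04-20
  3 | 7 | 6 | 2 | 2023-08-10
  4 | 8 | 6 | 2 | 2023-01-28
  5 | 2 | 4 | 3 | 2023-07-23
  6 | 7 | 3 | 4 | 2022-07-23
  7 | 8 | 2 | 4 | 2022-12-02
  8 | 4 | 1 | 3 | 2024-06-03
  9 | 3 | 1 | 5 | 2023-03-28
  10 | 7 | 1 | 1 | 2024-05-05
SELECT p.name, MAX(c.quantity) AS max_quantity FROM orders c JOIN customers p ON c.customer_id = p.id GROUP BY p.id, p.name ORDER BY max_quantity ASC

Execution result:
name | max_quantity
Ivy Davis | 2
Carol Wilson | 3
Alice Williams | 3
Olivia Davis | 4
Jack Miller | 4
Peter Brown | 5
Grace Brown | 5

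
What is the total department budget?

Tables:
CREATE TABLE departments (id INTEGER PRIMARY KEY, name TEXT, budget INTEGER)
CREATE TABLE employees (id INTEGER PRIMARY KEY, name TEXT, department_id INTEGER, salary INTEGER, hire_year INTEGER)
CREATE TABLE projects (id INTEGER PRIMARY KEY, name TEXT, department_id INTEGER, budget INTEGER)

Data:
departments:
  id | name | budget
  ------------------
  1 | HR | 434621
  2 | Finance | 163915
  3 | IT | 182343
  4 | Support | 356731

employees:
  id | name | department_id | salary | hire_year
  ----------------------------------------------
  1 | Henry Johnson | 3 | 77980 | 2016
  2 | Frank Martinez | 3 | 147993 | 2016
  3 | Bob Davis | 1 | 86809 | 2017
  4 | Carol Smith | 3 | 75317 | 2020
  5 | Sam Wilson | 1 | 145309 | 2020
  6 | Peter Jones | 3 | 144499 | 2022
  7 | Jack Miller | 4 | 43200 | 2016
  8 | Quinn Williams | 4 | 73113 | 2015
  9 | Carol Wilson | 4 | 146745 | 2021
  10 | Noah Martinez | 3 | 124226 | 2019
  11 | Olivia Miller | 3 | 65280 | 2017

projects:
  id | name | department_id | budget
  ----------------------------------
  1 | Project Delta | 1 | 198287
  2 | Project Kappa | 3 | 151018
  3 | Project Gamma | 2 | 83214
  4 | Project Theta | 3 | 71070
SELECT SUM(budget) FROM departments

Execution result:
1137610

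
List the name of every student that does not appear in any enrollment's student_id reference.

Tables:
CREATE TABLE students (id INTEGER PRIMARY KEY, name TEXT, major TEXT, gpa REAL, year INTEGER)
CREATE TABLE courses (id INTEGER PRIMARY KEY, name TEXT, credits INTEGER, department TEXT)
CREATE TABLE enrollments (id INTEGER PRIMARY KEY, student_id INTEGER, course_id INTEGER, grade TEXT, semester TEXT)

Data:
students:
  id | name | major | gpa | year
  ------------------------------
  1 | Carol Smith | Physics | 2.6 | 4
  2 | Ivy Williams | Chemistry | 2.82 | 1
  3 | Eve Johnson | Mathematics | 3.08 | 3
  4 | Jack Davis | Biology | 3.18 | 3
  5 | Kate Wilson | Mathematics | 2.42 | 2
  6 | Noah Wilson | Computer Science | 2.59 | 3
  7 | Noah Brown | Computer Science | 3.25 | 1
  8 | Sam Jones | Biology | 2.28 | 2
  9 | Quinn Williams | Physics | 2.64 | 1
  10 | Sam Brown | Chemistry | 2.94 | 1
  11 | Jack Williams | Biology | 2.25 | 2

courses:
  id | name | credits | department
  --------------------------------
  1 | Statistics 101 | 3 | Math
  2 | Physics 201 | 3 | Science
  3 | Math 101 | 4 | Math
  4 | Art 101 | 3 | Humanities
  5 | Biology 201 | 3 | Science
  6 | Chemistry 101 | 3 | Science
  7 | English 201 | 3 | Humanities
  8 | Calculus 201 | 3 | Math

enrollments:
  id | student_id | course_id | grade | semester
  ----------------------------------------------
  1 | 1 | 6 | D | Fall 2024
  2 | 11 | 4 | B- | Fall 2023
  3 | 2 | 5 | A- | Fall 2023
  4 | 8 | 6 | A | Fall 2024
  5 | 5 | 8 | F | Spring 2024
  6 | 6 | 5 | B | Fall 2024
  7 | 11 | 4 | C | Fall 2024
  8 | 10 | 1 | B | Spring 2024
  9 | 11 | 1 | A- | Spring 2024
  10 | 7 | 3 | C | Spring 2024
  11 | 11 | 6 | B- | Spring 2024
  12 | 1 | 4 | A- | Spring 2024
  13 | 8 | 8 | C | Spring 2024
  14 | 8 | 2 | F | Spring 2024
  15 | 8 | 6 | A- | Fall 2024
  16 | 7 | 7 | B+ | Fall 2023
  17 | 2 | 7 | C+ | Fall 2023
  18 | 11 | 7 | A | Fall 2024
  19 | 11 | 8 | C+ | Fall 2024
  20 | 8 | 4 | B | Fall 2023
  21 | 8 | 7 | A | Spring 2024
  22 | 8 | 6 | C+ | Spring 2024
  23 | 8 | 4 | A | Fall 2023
SELECT p.name FROM students p LEFT JOIN enrollments c ON c.student_id = p.id WHERE c.id IS NULL

Execution result:
name
Eve Johnson
Jack Davis
Quinn Williams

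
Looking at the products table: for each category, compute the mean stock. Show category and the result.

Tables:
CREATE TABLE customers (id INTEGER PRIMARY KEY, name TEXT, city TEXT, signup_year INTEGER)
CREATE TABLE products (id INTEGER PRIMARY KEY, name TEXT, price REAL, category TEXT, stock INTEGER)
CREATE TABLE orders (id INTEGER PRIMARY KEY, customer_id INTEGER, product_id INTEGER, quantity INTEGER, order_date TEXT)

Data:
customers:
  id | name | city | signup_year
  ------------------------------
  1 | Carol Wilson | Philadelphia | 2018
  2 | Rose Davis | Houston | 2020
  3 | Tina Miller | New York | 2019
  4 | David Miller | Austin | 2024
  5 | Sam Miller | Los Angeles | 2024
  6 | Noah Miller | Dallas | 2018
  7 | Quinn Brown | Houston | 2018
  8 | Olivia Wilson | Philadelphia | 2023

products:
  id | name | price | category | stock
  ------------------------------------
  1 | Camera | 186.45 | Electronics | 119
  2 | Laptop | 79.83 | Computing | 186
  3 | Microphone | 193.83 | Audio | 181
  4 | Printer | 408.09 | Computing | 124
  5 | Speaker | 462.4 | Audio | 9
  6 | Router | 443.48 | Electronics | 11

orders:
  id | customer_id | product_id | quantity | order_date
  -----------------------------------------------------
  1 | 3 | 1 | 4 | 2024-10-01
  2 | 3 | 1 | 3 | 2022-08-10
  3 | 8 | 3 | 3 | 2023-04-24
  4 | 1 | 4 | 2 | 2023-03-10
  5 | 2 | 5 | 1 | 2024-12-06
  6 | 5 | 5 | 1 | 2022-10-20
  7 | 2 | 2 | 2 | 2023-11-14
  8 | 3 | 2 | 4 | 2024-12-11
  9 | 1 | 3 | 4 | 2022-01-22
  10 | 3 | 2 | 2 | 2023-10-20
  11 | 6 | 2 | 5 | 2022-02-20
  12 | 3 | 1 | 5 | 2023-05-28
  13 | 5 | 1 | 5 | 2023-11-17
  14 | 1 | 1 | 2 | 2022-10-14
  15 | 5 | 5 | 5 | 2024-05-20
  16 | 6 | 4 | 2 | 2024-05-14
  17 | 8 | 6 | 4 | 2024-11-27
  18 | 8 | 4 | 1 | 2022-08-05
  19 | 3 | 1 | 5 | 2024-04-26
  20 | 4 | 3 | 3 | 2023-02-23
SELECT category, AVG(stock) AS avg_stock FROM products GROUP BY category

Execution result:
category | avg_stock
Audio | 95.00
Computing | 155.00
Electronics | 65.00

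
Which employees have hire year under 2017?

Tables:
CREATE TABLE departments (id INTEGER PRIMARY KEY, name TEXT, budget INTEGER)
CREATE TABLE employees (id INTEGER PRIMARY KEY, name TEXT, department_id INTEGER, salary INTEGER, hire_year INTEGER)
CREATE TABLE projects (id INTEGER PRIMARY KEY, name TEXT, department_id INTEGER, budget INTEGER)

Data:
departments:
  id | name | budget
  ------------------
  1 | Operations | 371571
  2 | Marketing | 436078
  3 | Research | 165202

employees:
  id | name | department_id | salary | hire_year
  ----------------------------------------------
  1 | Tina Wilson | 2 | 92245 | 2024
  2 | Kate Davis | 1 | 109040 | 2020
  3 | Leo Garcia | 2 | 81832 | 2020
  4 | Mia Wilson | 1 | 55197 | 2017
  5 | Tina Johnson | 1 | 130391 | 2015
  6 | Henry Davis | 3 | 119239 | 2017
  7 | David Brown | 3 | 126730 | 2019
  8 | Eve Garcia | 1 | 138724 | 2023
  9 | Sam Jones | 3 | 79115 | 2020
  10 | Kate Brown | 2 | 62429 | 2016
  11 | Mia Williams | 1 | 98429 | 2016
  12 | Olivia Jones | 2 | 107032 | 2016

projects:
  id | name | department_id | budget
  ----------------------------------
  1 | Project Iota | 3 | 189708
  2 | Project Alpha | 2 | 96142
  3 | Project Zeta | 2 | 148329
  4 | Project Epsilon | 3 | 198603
SELECT name, hire_year FROM employees WHERE hire_year < 2017

Execution result:
name | hire_year
Tina Johnson | 2015
Kate Brown | 2016
Mia Williams | 2016
Olivia Jones | 2016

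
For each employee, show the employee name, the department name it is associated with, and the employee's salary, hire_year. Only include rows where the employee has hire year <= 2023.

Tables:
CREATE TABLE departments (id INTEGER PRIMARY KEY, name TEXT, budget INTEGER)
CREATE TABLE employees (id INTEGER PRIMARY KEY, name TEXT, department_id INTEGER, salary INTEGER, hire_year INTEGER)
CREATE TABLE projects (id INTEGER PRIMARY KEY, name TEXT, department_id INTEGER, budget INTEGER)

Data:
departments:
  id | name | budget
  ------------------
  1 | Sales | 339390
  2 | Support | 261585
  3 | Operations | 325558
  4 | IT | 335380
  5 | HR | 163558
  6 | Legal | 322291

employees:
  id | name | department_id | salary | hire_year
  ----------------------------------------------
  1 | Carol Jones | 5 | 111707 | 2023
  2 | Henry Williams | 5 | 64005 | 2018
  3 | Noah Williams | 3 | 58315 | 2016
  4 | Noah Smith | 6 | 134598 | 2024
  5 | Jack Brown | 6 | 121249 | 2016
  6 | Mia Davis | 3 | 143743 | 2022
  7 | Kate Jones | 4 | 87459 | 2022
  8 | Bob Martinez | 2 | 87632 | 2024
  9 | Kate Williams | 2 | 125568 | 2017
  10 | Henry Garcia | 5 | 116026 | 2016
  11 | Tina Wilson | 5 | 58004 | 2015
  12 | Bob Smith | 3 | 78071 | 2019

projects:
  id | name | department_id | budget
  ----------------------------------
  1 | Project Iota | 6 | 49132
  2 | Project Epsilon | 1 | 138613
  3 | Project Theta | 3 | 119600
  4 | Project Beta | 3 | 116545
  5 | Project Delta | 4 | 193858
SELECT c.name, p.name AS department, c.salary, c.hire_year FROM employees c JOIN departments p ON c.department_id = p.id WHERE c.hire_year <= 2023

Execution result:
name | department | salary | hire_year
Carol Jones | HR | 111707 | 2023
Henry Williams | HR | 64005 | 2018
Noah Williams | Operations | 58315 | 2016
Jack Brown | Legal | 121249 | 2016
Mia Davis | Operations | 143743 | 2022
Kate Jones | IT | 87459 | 2022
Kate Williams | Support | 125568 | 2017
Henry Garcia | HR | 116026 | 2016
Tina Wilson | HR | 58004 | 2015
Bob Smith | Operations | 78071 | 2019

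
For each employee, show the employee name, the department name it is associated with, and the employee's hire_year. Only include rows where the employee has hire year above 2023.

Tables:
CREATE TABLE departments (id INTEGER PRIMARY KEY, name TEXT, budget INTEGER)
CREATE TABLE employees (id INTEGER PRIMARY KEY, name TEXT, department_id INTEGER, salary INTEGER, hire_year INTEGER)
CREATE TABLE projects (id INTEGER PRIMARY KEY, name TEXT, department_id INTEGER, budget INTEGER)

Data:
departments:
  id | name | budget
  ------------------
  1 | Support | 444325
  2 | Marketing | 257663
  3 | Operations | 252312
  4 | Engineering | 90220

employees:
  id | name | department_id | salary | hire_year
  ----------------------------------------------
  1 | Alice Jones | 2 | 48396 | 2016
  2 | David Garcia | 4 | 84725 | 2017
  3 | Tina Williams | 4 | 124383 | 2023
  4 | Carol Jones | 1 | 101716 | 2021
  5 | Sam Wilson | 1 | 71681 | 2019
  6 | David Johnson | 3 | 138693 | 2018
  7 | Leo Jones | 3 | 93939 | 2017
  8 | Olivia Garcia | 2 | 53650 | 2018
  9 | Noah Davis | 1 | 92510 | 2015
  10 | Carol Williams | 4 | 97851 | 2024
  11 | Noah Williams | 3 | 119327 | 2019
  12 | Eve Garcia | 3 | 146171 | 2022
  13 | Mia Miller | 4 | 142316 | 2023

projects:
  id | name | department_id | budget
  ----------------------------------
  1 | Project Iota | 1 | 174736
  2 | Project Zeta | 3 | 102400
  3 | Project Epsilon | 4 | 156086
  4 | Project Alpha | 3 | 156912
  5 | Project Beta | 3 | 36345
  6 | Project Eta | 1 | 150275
SELECT c.name, p.name AS department, c.hire_year FROM employees c JOIN departments p ON c.department_id = p.id WHERE c.hire_year > 2023

Execution result:
name | department | hire_year
Carol Williams | Engineering | 2024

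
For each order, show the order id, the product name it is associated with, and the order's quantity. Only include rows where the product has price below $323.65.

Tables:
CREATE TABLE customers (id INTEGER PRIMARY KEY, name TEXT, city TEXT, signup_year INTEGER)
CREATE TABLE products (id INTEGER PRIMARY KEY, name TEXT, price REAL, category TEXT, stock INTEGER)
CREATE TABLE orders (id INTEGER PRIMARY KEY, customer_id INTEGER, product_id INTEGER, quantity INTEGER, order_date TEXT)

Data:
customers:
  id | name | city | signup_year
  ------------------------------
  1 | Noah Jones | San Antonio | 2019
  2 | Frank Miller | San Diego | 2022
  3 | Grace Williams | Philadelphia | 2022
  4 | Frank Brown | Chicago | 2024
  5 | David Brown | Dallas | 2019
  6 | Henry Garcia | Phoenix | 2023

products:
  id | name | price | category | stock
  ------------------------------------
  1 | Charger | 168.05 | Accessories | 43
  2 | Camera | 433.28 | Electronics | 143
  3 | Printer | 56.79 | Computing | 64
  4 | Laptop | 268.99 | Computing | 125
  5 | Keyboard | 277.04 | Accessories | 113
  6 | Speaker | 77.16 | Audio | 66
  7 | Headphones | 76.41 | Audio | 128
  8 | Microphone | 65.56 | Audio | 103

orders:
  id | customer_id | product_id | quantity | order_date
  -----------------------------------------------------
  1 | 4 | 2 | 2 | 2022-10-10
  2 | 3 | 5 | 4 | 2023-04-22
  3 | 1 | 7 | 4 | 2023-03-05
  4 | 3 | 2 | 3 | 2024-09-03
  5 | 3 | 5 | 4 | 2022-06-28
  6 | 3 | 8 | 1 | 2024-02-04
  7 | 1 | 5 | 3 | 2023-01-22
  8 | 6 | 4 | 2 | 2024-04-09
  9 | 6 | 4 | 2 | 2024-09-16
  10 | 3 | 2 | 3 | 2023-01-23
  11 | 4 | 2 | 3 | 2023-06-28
SELECT c.id, p.name AS product, c.quantity FROM orders c JOIN products p ON c.product_id = p.id WHERE p.price < 323.65

Execution result:
id | product | quantity
2 | Keyboard | 4
3 | Headphones | 4
5 | Keyboard | 4
6 | Microphone | 1
7 | Keyboard | 3
8 | Laptop | 2
9 | Laptop | 2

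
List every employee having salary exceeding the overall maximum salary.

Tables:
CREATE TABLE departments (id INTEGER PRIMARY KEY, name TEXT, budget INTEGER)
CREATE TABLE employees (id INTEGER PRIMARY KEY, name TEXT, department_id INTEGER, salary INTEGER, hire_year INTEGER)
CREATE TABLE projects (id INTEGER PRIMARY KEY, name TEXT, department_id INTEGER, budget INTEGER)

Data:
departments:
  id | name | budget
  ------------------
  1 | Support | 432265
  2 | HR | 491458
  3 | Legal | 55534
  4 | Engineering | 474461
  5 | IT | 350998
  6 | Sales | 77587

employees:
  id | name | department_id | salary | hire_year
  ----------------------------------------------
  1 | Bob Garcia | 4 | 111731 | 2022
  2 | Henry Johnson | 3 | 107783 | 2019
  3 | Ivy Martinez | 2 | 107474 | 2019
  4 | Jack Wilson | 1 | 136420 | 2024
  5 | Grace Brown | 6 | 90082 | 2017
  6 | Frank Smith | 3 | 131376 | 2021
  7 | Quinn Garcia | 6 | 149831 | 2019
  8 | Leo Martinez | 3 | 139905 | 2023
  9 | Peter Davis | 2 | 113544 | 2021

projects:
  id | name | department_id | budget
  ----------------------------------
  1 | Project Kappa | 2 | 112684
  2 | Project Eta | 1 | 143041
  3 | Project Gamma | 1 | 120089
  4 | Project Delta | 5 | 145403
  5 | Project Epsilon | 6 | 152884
SELECT name, salary FROM employees WHERE salary > (SELECT MAX(salary) FROM employees)

Execution result:
(no rows)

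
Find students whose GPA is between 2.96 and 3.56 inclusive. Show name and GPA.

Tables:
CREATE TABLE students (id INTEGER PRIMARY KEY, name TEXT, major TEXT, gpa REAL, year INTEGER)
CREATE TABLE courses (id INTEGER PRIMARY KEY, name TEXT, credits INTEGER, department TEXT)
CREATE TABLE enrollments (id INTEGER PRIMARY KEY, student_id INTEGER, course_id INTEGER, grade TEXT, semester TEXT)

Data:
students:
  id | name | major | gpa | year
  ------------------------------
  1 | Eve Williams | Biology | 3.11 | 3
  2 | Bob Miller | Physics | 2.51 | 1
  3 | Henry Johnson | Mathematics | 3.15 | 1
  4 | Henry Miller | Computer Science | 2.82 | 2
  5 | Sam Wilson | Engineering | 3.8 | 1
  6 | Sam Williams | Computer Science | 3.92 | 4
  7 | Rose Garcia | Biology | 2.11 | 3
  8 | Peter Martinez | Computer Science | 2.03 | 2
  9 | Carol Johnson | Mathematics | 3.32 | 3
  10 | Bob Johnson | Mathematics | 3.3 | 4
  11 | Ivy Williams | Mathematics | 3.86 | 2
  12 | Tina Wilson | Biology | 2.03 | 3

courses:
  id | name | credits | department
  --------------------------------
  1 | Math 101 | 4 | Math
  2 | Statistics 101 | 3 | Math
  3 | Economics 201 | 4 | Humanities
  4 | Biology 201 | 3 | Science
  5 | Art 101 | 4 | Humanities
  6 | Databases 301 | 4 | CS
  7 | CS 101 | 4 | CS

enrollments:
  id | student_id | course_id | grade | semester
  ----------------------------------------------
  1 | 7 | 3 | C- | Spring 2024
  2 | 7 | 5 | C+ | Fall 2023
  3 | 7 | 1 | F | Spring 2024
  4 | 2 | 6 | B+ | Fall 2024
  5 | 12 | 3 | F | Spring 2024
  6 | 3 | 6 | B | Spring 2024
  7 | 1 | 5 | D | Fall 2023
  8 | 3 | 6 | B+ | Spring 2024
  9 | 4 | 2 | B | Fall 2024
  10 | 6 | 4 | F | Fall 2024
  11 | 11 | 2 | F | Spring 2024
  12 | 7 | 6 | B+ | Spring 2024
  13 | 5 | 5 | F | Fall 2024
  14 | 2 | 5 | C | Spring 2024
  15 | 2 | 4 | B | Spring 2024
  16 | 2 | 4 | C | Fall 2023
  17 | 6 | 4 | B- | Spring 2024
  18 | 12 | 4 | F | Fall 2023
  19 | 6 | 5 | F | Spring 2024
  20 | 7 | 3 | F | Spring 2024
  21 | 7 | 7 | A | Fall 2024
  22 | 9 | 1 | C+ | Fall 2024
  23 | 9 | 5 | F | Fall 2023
SELECT name, gpa FROM students WHERE gpa BETWEEN 2.96 AND 3.56

Execution result:
name | gpa
Eve Williams | 3.11
Henry Johnson | 3.15
Carol Johnson | 3.32
Bob Johnson | 3.30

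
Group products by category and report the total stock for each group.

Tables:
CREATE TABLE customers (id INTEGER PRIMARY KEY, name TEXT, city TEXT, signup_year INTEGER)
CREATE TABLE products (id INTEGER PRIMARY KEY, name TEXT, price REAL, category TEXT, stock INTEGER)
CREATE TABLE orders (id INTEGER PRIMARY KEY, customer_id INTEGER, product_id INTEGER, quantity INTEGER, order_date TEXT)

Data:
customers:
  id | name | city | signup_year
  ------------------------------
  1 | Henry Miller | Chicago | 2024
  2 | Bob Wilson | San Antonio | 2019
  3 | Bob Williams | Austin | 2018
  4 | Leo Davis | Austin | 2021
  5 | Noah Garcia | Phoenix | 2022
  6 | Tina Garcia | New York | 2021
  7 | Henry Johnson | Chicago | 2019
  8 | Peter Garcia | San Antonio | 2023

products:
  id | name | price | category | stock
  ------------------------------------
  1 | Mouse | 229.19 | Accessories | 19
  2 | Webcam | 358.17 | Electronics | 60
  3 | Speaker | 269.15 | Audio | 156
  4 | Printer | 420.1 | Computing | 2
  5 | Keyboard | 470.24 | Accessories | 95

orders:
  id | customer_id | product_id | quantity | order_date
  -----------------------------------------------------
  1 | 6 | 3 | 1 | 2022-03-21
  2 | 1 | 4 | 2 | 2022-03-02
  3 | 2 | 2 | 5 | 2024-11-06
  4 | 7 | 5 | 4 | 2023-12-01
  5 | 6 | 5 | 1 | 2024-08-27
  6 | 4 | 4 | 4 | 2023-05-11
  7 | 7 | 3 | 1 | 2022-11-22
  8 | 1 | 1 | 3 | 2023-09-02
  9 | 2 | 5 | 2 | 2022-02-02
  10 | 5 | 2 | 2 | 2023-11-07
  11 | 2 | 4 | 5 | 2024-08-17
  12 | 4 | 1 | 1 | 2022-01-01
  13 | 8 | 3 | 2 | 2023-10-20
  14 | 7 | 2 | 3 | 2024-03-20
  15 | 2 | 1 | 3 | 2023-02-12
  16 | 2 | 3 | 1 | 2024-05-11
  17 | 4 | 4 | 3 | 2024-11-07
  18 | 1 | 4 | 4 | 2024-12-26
SELECT category, SUM(stock) AS sum_stock FROM products GROUP BY category

Execution result:
category | sum_stock
Accessories | 114
Audio | 156
Computing | 2
Electronics | 60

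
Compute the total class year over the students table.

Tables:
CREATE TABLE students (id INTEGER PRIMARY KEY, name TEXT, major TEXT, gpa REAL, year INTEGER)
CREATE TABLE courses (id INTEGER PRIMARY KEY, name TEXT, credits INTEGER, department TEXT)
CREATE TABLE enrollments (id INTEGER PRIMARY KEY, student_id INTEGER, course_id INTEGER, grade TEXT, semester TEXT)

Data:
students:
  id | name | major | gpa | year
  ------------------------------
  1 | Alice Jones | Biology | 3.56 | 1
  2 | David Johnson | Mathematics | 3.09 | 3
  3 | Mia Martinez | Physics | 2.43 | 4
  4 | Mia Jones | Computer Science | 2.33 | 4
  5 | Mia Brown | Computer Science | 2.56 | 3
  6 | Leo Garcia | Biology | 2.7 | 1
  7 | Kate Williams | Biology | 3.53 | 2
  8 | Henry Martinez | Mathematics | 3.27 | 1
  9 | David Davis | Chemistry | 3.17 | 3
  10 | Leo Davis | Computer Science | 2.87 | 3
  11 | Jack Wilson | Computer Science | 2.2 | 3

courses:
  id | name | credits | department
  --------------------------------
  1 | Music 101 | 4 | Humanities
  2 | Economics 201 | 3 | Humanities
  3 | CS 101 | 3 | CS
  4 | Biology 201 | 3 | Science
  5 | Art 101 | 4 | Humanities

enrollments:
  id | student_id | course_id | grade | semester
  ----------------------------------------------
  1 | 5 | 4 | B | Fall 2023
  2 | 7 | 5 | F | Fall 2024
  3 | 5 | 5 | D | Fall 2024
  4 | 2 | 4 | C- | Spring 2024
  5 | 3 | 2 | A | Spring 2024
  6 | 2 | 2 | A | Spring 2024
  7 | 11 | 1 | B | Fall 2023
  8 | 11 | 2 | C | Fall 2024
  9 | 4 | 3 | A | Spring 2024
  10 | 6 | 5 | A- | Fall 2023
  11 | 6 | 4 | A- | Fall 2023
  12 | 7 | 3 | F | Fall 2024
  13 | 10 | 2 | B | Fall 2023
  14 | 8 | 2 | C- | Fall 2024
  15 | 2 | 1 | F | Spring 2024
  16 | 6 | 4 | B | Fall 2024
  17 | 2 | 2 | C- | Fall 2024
SELECT SUM(year) FROM students

Execution result:
28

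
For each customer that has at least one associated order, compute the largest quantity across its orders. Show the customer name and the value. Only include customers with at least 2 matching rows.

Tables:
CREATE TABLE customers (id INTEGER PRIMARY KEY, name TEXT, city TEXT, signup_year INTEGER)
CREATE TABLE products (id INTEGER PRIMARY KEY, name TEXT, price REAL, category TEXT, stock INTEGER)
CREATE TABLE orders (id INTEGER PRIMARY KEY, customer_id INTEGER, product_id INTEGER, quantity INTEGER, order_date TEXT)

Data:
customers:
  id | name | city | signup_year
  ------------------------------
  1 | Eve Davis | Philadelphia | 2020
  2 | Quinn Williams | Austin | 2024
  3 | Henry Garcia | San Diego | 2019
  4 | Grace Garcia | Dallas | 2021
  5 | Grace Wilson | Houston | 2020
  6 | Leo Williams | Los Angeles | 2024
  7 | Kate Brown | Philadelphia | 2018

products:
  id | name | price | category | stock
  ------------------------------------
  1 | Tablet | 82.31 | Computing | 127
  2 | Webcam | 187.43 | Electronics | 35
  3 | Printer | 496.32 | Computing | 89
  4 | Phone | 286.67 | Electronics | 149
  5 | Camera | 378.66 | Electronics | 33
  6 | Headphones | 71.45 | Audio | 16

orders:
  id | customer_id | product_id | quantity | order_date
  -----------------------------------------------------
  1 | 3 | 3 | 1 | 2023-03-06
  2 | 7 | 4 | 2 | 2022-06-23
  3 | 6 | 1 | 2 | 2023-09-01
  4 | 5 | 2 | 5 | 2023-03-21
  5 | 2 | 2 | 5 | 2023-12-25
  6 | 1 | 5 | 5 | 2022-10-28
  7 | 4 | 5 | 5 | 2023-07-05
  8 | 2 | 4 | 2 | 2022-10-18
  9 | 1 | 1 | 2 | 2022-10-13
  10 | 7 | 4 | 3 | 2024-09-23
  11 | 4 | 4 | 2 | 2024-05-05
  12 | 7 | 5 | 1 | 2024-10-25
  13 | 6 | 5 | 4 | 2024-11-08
SELECT p.name, MAX(c.quantity) AS max_quantity FROM orders c JOIN customers p ON c.customer_id = p.id GROUP BY p.id, p.name HAVING COUNT(*) >= 2

Execution result:
name | max_quantity
Eve Davis | 5
Quinn Williams | 5
Grace Garcia | 5
Leo Williams | 4
Kate Brown | 3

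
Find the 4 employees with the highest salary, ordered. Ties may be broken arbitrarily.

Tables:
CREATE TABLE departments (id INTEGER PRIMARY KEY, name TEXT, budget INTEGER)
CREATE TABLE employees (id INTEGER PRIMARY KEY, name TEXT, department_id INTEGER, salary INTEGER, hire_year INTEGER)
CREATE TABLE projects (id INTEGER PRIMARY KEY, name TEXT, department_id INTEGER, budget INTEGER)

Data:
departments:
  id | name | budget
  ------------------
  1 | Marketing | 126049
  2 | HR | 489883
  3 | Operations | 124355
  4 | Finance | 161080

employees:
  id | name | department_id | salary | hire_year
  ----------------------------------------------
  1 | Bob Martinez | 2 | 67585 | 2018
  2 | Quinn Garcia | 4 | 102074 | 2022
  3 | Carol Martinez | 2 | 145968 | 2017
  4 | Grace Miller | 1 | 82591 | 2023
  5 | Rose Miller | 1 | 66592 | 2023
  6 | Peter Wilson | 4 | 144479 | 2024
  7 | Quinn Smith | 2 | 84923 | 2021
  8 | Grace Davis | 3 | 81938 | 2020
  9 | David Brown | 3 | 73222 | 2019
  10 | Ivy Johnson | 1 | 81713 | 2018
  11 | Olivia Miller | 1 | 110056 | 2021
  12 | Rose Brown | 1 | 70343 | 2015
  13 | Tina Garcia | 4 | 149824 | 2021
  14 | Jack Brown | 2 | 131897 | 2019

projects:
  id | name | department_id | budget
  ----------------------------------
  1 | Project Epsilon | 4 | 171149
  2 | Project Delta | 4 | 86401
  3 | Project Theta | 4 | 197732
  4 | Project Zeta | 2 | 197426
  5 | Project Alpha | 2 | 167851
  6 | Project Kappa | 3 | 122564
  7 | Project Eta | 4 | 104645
SELECT name, salary FROM employees ORDER BY salary DESC LIMIT 4

Execution result:
name | salary
Tina Garcia | 149824
Carol Martinez | 145968
Peter Wilson | 144479
Jack Brown | 131897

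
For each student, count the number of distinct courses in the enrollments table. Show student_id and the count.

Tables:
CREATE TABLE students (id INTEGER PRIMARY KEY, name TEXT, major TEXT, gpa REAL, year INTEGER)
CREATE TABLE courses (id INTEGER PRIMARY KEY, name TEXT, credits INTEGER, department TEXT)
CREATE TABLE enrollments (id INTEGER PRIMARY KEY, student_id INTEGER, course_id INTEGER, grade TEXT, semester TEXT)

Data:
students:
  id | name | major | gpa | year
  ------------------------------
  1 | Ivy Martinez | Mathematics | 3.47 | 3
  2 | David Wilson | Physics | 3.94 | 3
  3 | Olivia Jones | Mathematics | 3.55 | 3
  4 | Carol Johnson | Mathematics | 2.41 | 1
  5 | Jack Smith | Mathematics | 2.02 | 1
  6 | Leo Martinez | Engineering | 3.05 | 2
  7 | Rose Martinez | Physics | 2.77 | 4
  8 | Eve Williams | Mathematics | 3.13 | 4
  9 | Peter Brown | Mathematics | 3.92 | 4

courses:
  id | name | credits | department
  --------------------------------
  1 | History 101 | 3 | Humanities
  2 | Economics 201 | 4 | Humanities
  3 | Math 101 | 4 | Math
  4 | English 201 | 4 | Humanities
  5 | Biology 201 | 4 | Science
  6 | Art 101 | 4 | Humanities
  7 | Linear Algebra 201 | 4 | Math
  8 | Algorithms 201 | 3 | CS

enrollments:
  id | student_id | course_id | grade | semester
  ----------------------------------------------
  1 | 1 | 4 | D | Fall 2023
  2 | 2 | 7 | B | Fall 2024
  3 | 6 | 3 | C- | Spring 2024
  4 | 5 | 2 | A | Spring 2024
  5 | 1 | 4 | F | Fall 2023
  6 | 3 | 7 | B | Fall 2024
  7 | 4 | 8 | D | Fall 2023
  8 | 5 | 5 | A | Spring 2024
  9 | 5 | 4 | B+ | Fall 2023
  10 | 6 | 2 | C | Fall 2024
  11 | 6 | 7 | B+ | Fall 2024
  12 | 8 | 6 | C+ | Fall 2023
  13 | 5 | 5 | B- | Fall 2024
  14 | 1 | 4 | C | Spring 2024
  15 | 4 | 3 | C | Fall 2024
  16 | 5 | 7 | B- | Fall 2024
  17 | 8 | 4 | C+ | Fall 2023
SELECT student_id, COUNT(DISTINCT course_id) AS distinct_course_count FROM enrollments GROUP BY student_id

Execution result:
student_id | distinct_course_count
1 | 1
2 | 1
3 | 1
4 | 2
5 | 4
6 | 3
8 | 2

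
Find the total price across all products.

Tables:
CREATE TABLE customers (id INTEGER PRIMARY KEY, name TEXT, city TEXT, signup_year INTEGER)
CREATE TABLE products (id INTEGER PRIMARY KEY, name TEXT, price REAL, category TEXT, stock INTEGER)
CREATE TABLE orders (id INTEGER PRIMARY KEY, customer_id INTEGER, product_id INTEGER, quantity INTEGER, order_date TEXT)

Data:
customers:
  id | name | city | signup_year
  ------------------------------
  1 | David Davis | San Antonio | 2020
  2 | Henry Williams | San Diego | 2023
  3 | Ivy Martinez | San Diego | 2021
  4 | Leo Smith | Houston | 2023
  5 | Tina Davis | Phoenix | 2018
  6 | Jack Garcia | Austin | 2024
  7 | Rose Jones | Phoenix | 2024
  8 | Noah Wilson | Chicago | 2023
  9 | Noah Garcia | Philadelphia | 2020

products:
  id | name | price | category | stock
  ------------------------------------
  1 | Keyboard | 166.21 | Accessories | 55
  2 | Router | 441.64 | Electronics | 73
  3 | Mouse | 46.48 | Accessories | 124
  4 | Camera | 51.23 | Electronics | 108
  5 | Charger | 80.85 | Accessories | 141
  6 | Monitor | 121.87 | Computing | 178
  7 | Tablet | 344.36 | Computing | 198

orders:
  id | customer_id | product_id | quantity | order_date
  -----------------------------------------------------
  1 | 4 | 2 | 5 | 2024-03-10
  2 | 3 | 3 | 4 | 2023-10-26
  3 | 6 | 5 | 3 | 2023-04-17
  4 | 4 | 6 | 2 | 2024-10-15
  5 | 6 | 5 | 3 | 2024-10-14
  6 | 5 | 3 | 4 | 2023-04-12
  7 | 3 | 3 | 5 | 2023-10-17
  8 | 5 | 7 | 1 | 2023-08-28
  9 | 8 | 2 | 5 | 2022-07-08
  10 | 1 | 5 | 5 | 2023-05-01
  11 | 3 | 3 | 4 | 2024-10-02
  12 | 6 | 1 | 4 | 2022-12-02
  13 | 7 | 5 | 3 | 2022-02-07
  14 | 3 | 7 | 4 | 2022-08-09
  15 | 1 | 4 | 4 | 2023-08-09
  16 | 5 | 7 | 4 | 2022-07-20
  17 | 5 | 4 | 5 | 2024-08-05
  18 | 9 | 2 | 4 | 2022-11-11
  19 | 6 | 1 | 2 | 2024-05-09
SELECT SUM(price) FROM products

Execution result:
1252.64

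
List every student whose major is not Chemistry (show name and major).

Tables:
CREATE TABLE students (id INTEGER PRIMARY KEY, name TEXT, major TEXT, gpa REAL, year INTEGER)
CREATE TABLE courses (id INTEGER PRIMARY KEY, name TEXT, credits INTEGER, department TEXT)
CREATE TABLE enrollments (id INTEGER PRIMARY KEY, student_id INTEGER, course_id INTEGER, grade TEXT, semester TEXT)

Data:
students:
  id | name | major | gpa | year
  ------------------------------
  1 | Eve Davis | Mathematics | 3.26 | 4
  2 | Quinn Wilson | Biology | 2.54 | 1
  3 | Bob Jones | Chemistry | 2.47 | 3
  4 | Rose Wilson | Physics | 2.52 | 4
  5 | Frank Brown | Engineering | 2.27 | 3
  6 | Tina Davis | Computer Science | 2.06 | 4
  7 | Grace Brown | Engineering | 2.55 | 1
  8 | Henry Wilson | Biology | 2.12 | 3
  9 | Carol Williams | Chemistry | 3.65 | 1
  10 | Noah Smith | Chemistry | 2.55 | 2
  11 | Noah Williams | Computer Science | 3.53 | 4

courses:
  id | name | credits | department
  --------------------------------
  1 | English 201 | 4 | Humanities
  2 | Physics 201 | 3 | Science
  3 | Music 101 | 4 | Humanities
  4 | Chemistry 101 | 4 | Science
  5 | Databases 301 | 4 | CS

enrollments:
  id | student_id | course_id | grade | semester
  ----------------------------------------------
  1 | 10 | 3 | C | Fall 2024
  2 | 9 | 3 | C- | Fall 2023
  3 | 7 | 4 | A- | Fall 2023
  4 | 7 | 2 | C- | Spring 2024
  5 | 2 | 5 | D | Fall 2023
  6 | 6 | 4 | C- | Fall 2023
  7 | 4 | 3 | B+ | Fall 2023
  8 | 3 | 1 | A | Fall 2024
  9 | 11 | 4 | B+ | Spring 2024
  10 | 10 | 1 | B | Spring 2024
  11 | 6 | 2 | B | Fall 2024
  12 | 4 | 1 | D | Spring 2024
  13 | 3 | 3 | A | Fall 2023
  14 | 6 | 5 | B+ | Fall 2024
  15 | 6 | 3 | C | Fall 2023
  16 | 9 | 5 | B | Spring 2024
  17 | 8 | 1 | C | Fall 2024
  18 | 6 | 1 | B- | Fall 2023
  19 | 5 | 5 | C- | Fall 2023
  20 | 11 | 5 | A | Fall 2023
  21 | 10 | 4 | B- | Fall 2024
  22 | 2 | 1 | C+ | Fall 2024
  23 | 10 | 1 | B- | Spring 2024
SELECT name, major FROM students WHERE major <> 'Chemistry'

Execution result:
name | major
Eve Davis | Mathematics
Quinn Wilson | Biology
Rose Wilson | Physics
Frank Brown | Engineering
Tina Davis | Computer Science
Grace Brown | Engineering
Henry Wilson | Biology
Noah Williams | Computer Science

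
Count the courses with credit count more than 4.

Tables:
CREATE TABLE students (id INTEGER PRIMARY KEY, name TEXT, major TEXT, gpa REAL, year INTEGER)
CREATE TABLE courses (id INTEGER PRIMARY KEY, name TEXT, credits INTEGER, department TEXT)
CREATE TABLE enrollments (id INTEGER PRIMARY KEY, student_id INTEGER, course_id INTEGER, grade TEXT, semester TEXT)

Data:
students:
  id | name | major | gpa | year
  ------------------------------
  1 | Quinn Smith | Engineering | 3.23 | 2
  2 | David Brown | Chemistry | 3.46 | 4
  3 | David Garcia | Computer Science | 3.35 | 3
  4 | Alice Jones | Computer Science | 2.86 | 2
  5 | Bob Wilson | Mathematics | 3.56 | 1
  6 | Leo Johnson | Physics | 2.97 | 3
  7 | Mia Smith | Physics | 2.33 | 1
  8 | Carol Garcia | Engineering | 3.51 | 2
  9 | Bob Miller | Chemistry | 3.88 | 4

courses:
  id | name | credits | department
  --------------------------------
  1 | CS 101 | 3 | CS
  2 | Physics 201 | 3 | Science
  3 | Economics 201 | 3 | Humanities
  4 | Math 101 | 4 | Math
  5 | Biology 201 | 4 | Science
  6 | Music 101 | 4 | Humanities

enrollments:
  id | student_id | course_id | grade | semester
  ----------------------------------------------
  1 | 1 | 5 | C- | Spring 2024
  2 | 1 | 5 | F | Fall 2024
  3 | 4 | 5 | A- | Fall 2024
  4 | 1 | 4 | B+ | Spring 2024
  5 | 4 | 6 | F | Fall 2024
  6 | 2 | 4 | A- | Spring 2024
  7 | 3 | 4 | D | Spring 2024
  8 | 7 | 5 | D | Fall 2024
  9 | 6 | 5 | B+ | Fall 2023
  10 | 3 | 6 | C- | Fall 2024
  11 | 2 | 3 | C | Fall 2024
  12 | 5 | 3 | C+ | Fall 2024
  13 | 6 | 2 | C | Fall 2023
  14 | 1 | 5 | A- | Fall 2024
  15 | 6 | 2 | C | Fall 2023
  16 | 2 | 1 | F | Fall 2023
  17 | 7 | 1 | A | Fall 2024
SELECT COUNT(*) FROM courses WHERE credits > 4

Execution result:
0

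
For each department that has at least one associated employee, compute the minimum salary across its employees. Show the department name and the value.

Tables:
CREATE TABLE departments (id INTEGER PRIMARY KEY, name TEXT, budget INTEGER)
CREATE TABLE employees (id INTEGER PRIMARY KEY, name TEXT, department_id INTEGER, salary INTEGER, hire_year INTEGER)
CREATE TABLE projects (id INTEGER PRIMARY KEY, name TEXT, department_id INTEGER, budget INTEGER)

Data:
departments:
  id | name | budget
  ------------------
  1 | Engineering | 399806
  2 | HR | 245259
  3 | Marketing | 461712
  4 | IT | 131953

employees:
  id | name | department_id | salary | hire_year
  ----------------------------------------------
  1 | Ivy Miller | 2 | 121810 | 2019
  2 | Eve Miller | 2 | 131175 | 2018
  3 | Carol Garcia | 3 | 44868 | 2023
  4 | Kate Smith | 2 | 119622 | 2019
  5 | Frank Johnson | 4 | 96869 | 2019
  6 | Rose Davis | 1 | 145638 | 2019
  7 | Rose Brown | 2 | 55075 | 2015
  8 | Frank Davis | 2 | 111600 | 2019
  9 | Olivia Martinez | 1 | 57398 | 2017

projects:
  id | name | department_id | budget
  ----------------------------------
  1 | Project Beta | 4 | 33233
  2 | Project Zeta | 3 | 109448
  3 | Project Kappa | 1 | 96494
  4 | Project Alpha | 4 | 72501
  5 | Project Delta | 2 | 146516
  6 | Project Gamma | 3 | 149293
SELECT p.name, MIN(c.salary) AS min_salary FROM employees c JOIN departments p ON c.department_id = p.id GROUP BY p.id, p.name

Execution result:
name | min_salary
Engineering | 57398
HR | 55075
Marketing | 44868
IT | 96869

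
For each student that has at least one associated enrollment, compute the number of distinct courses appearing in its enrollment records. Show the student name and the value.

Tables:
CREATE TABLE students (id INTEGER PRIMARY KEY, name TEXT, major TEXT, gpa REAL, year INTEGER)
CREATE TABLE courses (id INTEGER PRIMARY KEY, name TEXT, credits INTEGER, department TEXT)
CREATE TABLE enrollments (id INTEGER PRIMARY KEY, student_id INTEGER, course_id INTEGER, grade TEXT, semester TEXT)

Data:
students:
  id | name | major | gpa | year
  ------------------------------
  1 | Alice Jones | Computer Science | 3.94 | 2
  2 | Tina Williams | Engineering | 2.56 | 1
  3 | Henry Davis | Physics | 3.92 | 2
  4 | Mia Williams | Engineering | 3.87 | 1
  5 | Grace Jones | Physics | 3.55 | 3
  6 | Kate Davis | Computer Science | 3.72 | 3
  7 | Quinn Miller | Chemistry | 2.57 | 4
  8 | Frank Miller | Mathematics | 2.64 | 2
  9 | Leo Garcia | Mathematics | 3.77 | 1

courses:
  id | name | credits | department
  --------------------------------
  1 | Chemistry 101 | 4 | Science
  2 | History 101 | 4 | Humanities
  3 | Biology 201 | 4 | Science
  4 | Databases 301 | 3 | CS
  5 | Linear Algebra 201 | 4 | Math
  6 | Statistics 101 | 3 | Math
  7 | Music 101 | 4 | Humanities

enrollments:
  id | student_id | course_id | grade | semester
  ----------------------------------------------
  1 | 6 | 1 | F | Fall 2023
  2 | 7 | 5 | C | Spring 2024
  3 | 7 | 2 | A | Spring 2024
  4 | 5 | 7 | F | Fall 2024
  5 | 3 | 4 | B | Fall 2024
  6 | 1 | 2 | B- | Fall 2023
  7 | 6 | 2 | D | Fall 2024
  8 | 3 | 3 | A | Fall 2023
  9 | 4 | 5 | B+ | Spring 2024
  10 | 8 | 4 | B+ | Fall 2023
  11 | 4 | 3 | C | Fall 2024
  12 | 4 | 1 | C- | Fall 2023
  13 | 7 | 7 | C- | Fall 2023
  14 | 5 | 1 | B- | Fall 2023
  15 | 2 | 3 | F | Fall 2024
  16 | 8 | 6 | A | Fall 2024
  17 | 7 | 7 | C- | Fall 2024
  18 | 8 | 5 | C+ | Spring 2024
SELECT p.name, COUNT(DISTINCT c.course_id) AS distinct_course_count FROM enrollments c JOIN students p ON c.student_id = p.id GROUP BY p.id, p.name

Execution result:
name | distinct_course_count
Alice Jones | 1
Tina Williams | 1
Henry Davis | 2
Mia Williams | 3
Grace Jones | 2
Kate Davis | 2
Quinn Miller | 3
Frank Miller | 3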